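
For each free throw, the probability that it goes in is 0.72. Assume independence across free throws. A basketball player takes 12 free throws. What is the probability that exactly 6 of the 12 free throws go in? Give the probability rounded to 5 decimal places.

X ~ Binomial(n=12, p=0.72).
P(X=6) = C(12,6) · p^6 · (1−p)^6
= 924 · 0.13931 · 0.00048189 = 0.0620319

0.06203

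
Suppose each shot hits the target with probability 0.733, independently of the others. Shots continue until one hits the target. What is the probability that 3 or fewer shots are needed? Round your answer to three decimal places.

Y = number of shots to the first success; geometric, p = 0.733.
P(Y ≤ 3) = 1 − (1−p)^3 = 1 − 0.01903 = 0.98097

0.981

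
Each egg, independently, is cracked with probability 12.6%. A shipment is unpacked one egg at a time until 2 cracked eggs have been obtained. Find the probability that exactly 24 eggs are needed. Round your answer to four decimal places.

Y = trial on which the second success occurs; negative binomial, r=2, p=0.126.
P(Y=24) = C(23,1) · p^2 · (1−p)^22
= 23 · 0.015876 · 0.051672 = 0.018868

0.0189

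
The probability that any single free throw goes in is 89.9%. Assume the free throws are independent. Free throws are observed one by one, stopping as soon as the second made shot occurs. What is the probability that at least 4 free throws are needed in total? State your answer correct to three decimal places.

0.029

Needing more than 3 free throws ⇔ fewer than 2 successes in the first 3. With X ~ Binomial(3, 0.899), P(Y > 3) = P(X ≤ 1).
  k=0: C(3,0)·0.899^0·0.101^3 = 0.00103
  k=1: C(3,1)·0.899^1·0.101^2 = 0.02751
P(X ≤ 1) = 0.02854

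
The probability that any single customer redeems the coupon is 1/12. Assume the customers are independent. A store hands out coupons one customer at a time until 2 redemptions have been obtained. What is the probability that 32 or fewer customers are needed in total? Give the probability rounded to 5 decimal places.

Finishing within 32 customers ⇔ at least 2 successes in the first 32. With X ~ Binomial(32, 0.083333), P(Y ≤ 32) = 1 − P(X ≤ 1).
  k=0: C(32,0)·0.083333^0·0.916667^32 = 0.0617684
  k=1: C(32,1)·0.083333^1·0.916667^31 = 0.1796898
1 − 0.2414581 = 0.7585419

0.75854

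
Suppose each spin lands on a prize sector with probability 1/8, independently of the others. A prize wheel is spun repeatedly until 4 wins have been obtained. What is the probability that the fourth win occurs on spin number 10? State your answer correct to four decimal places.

0.0092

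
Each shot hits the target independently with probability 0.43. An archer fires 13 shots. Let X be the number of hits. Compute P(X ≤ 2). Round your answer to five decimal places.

0.03701

X ~ Binomial(13, 0.43); P(X ≤ 2) = Σ C(13,k) p^k (1−p)^(13−k) over k:
  k=0: C(13,0)·0.43^0·0.57^13 = 0.0006705
  k=1: C(13,1)·0.43^1·0.57^12 = 0.0065752
  k=2: C(13,2)·0.43^2·0.57^11 = 0.0297615
Total = 0.0370072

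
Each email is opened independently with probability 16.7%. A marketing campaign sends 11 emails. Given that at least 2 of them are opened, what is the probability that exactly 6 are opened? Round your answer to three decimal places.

X ~ Binomial(11, 0.167). Want P(X=6 | X≥2) = P(X=6) / P(X≥2).
P(X=6) = C(11,6)·0.167^6·0.833^5 = 0.00402
P(X≥2) = 1 − 0.13400 − 0.29550 = 0.57050
Ratio = 0.00402 / 0.57050 = 0.00705

0.007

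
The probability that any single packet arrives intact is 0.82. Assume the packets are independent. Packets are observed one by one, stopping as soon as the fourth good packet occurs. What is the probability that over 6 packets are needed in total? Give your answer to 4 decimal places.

0.0759

Needing more than 6 packets ⇔ fewer than 4 successes in the first 6. With X ~ Binomial(6, 0.82), P(Y > 6) = P(X ≤ 3).
  k=0: C(6,0)·0.82^0·0.18^6 = 0.000034
  k=1: C(6,1)·0.82^1·0.18^5 = 0.000930
  k=2: C(6,2)·0.82^2·0.18^4 = 0.010588
  k=3: C(6,3)·0.82^3·0.18^3 = 0.064312
P(X ≤ 3) = 0.075863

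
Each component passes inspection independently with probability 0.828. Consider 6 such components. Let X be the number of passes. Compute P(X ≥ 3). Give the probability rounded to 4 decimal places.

0.9902

X ~ Binomial(6, 0.828); P(X ≥ 3) = Σ C(6,k) p^k (1−p)^(6−k) over k:
  k=3: C(6,3)·0.828^3·0.172^3 = 0.057771
  k=4: C(6,4)·0.828^4·0.172^2 = 0.208578
  k=5: C(6,5)·0.828^5·0.172^1 = 0.401635
  k=6: C(6,6)·0.828^6·0.172^0 = 0.322242
Total = 0.990226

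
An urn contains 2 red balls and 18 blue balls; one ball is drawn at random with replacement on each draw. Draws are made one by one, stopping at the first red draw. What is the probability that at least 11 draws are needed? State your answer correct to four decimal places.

Y = number of draws to the first success; geometric, p = 0.10.
P(Y > 10) = P(first 10 all fail) = (1−p)^10 = 0.348678

0.3487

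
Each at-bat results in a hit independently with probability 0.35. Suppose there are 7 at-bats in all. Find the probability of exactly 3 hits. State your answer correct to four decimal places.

X ~ Binomial(n=7, p=0.35).
P(X=3) = C(7,3) · p^3 · (1−p)^4
= 35 · 0.042875 · 0.17851 = 0.267871

0.2679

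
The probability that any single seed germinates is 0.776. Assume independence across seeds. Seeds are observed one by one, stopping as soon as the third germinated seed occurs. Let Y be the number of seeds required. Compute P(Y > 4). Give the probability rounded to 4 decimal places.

Needing more than 4 seeds ⇔ fewer than 3 successes in the first 4. With X ~ Binomial(4, 0.776), P(Y > 4) = P(X ≤ 2).
  k=0: C(4,0)·0.776^0·0.224^4 = 0.002518
  k=1: C(4,1)·0.776^1·0.224^3 = 0.034887
  k=2: C(4,2)·0.776^2·0.224^2 = 0.181289
P(X ≤ 2) = 0.218694

0.2187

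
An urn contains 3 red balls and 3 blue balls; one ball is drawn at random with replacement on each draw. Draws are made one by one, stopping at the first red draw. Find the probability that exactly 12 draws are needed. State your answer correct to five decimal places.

Geometric (trials to first success), p = 0.50.
P(Y = 12) = (1−p)^11 · p = 0.00048828 · 0.50 = 0.0002441

0.00024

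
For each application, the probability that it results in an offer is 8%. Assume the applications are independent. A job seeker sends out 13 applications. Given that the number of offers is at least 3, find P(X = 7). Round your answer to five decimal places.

0.00027

X ~ Binomial(13, 0.08). Want P(X=7 | X≥3) = P(X=7) / P(X≥3).
P(X=7) = C(13,7)·0.08^7·0.92^6 = 0.0000218
P(X≥3) = 1 − 0.3382531 − 0.3823730 − 0.1994990 = 0.0798749
Ratio = 0.0000218 / 0.0798749 = 0.0002732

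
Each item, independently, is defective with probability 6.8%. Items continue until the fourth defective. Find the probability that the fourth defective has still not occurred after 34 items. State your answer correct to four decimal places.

Needing more than 34 items ⇔ fewer than 4 successes in the first 34. With X ~ Binomial(34, 0.068), P(Y > 34) = P(X ≤ 3).
  k=0: C(34,0)·0.068^0·0.932^34 = 0.091231
  k=1: C(34,1)·0.068^1·0.932^33 = 0.226315
  k=2: C(34,2)·0.068^2·0.932^32 = 0.272452
  k=3: C(34,3)·0.068^3·0.932^31 = 0.212037
P(X ≤ 3) = 0.802034

0.8020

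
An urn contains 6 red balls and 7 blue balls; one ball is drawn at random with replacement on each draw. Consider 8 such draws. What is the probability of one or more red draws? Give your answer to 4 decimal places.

0.9929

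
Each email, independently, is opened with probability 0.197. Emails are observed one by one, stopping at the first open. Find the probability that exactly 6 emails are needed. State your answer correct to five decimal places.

0.06577

Geometric (trials to first success), p = 0.197.
P(Y = 6) = (1−p)^5 · p = 0.33387 · 0.197 = 0.0657724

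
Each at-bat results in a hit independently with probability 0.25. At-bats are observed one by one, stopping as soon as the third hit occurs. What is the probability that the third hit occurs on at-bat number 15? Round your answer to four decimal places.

0.0450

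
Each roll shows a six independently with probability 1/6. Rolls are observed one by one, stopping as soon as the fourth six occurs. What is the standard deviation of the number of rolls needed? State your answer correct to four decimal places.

10.9545

Y = total rolls until the fourth success; negative binomial with r=4, p=0.166667.
SD(Y) = √[r(1−p)/p²] = √(120.000000) = 10.954451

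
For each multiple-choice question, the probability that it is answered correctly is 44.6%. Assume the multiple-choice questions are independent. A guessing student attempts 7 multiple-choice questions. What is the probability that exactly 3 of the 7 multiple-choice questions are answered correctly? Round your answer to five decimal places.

0.29249

X ~ Binomial(n=7, p=0.446).
P(X=3) = C(7,3) · p^3 · (1−p)^4
= 35 · 0.088717 · 0.094197 = 0.2924904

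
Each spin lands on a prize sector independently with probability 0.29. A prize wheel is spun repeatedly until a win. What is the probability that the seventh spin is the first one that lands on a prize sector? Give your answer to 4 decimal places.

Geometric (trials to first success), p = 0.29.
P(Y = 7) = (1−p)^6 · p = 0.1281 · 0.29 = 0.037149

0.0371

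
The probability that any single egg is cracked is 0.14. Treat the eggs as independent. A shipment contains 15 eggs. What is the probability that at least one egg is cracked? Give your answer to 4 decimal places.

0.8959

P(at least one) = 1 − P(none) = 1 − (1 − 0.14)^15
= 1 − 0.104106 = 0.895894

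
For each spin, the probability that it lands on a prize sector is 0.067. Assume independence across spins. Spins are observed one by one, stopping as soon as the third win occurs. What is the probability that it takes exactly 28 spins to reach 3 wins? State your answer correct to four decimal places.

Y = trial on which the third success occurs; negative binomial, r=3, p=0.067.
P(Y=28) = C(27,2) · p^3 · (1−p)^25
= 351 · 0.00030076 · 0.17662 = 0.018645

0.0186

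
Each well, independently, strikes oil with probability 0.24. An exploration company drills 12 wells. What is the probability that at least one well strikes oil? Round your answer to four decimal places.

P(at least one) = 1 − P(none) = 1 − (1 − 0.24)^12
= 1 − 0.037133 = 0.962867

0.9629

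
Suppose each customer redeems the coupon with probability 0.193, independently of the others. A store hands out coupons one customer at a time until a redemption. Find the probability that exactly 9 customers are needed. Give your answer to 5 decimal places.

0.03472

Geometric (trials to first success), p = 0.193.
P(Y = 9) = (1−p)^8 · p = 0.17988 · 0.193 = 0.0347173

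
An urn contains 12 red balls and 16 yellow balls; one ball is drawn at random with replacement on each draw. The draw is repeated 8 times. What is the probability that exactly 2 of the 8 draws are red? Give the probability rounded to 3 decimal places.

0.179

X ~ Binomial(n=8, p=0.428571).
P(X=2) = C(8,2) · p^2 · (1−p)^6
= 28 · 0.18367 · 0.034815 = 0.17905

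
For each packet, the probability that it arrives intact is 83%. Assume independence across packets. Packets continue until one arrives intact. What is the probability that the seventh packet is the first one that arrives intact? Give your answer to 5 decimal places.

Geometric (trials to first success), p = 0.83.
P(Y = 7) = (1−p)^6 · p = 2.4138e-05 · 0.83 = 0.0000200

0.00002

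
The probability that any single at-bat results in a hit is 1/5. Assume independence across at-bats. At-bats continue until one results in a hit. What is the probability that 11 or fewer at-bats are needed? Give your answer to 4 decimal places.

0.9141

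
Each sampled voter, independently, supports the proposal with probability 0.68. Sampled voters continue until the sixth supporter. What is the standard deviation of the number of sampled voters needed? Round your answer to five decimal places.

2.03771

Y = total sampled voters until the sixth success; negative binomial with r=6, p=0.68.
SD(Y) = √[r(1−p)/p²] = √(4.1522491) = 2.0377068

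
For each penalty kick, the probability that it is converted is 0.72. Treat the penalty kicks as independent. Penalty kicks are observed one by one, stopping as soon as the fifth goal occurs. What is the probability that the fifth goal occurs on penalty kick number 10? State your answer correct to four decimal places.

0.0420

Y = trial on which the fifth success occurs; negative binomial, r=5, p=0.72.
P(Y=10) = C(9,4) · p^5 · (1−p)^5
= 126 · 0.19349 · 0.001721 = 0.041959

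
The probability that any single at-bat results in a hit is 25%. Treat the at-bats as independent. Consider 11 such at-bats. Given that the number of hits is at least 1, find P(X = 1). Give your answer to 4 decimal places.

X ~ Binomial(11, 0.25). Want P(X=1 | X≥1) = P(X=1) / P(X≥1).
P(X=1) = C(11,1)·0.25^1·0.75^10 = 0.154862
P(X≥1) = 1 − 0.042235 = 0.957765
Ratio = 0.154862 / 0.957765 = 0.161691

0.1617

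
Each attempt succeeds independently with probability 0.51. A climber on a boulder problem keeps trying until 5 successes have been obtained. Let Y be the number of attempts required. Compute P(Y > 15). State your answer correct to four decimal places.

Needing more than 15 attempts ⇔ fewer than 5 successes in the first 15. With X ~ Binomial(15, 0.51), P(Y > 15) = P(X ≤ 4).
  k=0: C(15,0)·0.51^0·0.49^15 = 0.000023
  k=1: C(15,1)·0.51^1·0.49^14 = 0.000352
  k=2: C(15,2)·0.51^2·0.49^13 = 0.002564
  k=3: C(15,3)·0.51^3·0.49^12 = 0.011563
  k=4: C(15,4)·0.51^4·0.49^11 = 0.036105
P(X ≤ 4) = 0.050607

0.0506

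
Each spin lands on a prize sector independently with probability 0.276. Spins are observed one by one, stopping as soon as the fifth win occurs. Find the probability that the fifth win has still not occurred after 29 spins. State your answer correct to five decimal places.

0.06634

Needing more than 29 spins ⇔ fewer than 5 successes in the first 29. With X ~ Binomial(29, 0.276), P(Y > 29) = P(X ≤ 4).
  k=0: C(29,0)·0.276^0·0.724^29 = 0.0000856
  k=1: C(29,1)·0.276^1·0.724^28 = 0.0009462
  k=2: C(29,2)·0.276^2·0.724^27 = 0.0050499
  k=3: C(29,3)·0.276^3·0.724^26 = 0.0173260
  k=4: C(29,4)·0.276^4·0.724^25 = 0.0429321
P(X ≤ 4) = 0.0663399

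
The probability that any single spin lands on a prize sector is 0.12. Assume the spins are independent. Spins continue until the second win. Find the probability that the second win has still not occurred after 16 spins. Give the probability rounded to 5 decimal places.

Needing more than 16 spins ⇔ fewer than 2 successes in the first 16. With X ~ Binomial(16, 0.12), P(Y > 16) = P(X ≤ 1).
  k=0: C(16,0)·0.12^0·0.88^16 = 0.1293370
  k=1: C(16,1)·0.12^1·0.88^15 = 0.2821898
P(X ≤ 1) = 0.4115268

0.41153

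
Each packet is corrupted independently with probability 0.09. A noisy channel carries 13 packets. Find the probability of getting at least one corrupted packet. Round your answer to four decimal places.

P(at least one) = 1 − P(none) = 1 − (1 − 0.09)^13
= 1 − 0.293453 = 0.706547

0.7065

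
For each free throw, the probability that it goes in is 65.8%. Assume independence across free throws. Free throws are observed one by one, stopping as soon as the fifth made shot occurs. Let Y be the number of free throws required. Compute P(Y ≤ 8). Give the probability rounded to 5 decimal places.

Finishing within 8 free throws ⇔ at least 5 successes in the first 8. With X ~ Binomial(8, 0.658), P(Y ≤ 8) = 1 − P(X ≤ 4).
  k=0: C(8,0)·0.658^0·0.342^8 = 0.0001872
  k=1: C(8,1)·0.658^1·0.342^7 = 0.0028807
  k=2: C(8,2)·0.658^2·0.342^6 = 0.0193984
  k=3: C(8,3)·0.658^3·0.342^5 = 0.0746442
  k=4: C(8,4)·0.658^4·0.342^4 = 0.1795172
1 − 0.2766277 = 0.7233723

0.72337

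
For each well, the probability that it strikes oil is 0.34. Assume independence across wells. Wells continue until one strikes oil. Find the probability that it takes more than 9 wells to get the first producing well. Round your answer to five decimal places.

0.02376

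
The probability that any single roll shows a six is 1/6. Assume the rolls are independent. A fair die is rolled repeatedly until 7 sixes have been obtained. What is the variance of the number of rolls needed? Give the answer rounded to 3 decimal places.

210.000

Y = total rolls until the seventh success; negative binomial with r=7, p=0.166667.
Var(Y) = r(1−p)/p² = 7·0.833333 / 0.166667² = 210.00000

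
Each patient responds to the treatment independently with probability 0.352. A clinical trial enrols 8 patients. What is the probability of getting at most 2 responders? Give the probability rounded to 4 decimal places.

0.4230

X ~ Binomial(8, 0.352); P(X ≤ 2) = Σ C(8,k) p^k (1−p)^(8−k) over k:
  k=0: C(8,0)·0.352^0·0.648^8 = 0.031089
  k=1: C(8,1)·0.352^1·0.648^7 = 0.135101
  k=2: C(8,2)·0.352^2·0.648^6 = 0.256858
Total = 0.423047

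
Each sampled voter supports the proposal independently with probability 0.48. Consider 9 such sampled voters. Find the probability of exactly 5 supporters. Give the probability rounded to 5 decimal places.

X ~ Binomial(n=9, p=0.48).
P(X=5) = C(9,5) · p^5 · (1−p)^4
= 126 · 0.02548 · 0.073116 = 0.2347416

0.23474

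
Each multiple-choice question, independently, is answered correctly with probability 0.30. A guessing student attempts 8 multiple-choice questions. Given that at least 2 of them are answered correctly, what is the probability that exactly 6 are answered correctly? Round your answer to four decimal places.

X ~ Binomial(8, 0.30). Want P(X=6 | X≥2) = P(X=6) / P(X≥2).
P(X=6) = C(8,6)·0.30^6·0.70^2 = 0.010002
P(X≥2) = 1 − 0.057648 − 0.197650 = 0.744702
Ratio = 0.010002 / 0.744702 = 0.013431

0.0134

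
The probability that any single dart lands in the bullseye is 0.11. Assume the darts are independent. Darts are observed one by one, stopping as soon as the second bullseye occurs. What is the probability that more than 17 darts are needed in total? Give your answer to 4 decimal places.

Needing more than 17 darts ⇔ fewer than 2 successes in the first 17. With X ~ Binomial(17, 0.11), P(Y > 17) = P(X ≤ 1).
  k=0: C(17,0)·0.11^0·0.89^17 = 0.137921
  k=1: C(17,1)·0.11^1·0.89^16 = 0.289789
P(X ≤ 1) = 0.427710

0.4277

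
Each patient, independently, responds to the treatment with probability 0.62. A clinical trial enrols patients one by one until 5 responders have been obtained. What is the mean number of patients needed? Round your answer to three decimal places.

Y = total patients until the fifth success; negative binomial with r=5, p=0.62.
E[Y] = r / p = 5 / 0.62 = 8.06452

8.065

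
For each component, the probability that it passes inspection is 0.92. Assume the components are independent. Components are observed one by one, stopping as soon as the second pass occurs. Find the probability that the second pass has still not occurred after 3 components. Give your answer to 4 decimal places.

Needing more than 3 components ⇔ fewer than 2 successes in the first 3. With X ~ Binomial(3, 0.92), P(Y > 3) = P(X ≤ 1).
  k=0: C(3,0)·0.92^0·0.08^3 = 0.000512
  k=1: C(3,1)·0.92^1·0.08^2 = 0.017664
P(X ≤ 1) = 0.018176

0.0182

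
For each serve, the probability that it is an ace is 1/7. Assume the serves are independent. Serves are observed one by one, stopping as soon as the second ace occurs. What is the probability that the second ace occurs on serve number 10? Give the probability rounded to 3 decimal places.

0.054

Y = trial on which the second success occurs; negative binomial, r=2, p=0.142857.
P(Y=10) = C(9,1) · p^2 · (1−p)^8
= 9 · 0.020408 · 0.29136 = 0.05351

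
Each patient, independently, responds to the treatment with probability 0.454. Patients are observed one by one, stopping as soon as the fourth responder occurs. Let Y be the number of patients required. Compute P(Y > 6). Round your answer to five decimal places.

0.73808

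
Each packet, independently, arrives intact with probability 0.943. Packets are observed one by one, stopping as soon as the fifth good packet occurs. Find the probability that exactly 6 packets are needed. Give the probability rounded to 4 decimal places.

Y = trial on which the fifth success occurs; negative binomial, r=5, p=0.943.
P(Y=6) = C(5,4) · p^5 · (1−p)^1
= 5 · 0.74569 · 0.057 = 0.212522

0.2125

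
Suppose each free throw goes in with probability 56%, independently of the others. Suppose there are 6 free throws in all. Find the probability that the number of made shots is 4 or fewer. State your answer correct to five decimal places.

0.82377

X ~ Binomial(6, 0.56); P(X ≤ 4) = Σ C(6,k) p^k (1−p)^(6−k) over k:
  k=0: C(6,0)·0.56^0·0.44^6 = 0.0072563
  k=1: C(6,1)·0.56^1·0.44^5 = 0.0554119
  k=2: C(6,2)·0.56^2·0.44^4 = 0.1763104
  k=3: C(6,3)·0.56^3·0.44^3 = 0.2991935
  k=4: C(6,4)·0.56^4·0.44^2 = 0.2855938
Total = 0.8237658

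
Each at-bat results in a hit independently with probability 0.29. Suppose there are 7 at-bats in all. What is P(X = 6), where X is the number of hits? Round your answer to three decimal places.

X ~ Binomial(n=7, p=0.29).
P(X=6) = C(7,6) · p^6 · (1−p)^1
= 7 · 0.00059482 · 0.71 = 0.00296

0.003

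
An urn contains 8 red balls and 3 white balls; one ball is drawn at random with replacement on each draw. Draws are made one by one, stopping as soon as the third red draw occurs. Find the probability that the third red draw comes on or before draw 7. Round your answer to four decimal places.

Finishing within 7 draws ⇔ at least 3 successes in the first 7. With X ~ Binomial(7, 0.727273), P(Y ≤ 7) = 1 − P(X ≤ 2).
  k=0: C(7,0)·0.727273^0·0.272727^7 = 0.000112
  k=1: C(7,1)·0.727273^1·0.272727^6 = 0.002095
  k=2: C(7,2)·0.727273^2·0.272727^5 = 0.016759
1 − 0.018966 = 0.981034

0.9810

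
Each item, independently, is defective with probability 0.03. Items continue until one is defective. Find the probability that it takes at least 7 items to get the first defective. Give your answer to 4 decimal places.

0.8330

Y = number of items to the first success; geometric, p = 0.03.
P(Y > 6) = P(first 6 all fail) = (1−p)^6 = 0.832972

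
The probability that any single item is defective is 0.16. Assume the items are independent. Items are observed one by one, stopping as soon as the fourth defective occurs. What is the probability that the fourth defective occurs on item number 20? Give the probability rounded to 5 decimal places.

0.03902

Y = trial on which the fourth success occurs; negative binomial, r=4, p=0.16.
P(Y=20) = C(19,3) · p^4 · (1−p)^16
= 969 · 0.00065536 · 0.061442 = 0.0390187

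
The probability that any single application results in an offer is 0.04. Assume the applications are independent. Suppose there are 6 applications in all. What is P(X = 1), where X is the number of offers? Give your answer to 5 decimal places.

X ~ Binomial(n=6, p=0.04).
P(X=1) = C(6,1) · p^1 · (1−p)^5
= 6 · 0.04 · 0.81537 = 0.1956894

0.19569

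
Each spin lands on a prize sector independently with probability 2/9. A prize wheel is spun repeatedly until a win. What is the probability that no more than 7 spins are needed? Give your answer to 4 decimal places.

Y = number of spins to the first success; geometric, p = 0.222222.
P(Y ≤ 7) = 1 − (1−p)^7 = 1 − 0.172182 = 0.827818

0.8278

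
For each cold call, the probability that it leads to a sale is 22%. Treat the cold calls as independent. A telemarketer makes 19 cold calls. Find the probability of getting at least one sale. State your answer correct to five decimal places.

P(at least one) = 1 − P(none) = 1 − (1 − 0.22)^19
= 1 − 0.0089084 = 0.9910916

0.99109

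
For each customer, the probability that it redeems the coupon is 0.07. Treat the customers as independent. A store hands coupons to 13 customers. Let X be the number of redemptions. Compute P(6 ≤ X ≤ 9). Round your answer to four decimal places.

0.0001

X ~ Binomial(13, 0.07); P(6 ≤ X ≤ 9) = Σ C(13,k) p^k (1−p)^(13−k) over k:
  k=6: C(13,6)·0.07^6·0.93^7 = 0.000121
  k=7: C(13,7)·0.07^7·0.93^6 = 0.000009
  k=8: C(13,8)·0.07^8·0.93^5 = 0.000001
  k=9: C(13,9)·0.07^9·0.93^4 = 0.000000
Total = 0.000131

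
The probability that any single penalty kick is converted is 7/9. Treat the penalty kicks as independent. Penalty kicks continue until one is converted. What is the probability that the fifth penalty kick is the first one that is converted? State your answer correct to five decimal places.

0.00190

Geometric (trials to first success), p = 0.777778.
P(Y = 5) = (1−p)^4 · p = 0.0024387 · 0.777778 = 0.0018967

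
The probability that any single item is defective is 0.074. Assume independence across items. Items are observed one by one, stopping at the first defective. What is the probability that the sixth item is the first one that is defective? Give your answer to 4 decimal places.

Geometric (trials to first success), p = 0.074.
P(Y = 6) = (1−p)^5 · p = 0.68086 · 0.074 = 0.050383

0.0504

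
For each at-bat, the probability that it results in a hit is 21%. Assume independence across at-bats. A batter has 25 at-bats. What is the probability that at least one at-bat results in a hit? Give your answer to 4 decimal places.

0.9972

P(at least one) = 1 − P(none) = 1 − (1 − 0.21)^25
= 1 − 0.002759 = 0.997241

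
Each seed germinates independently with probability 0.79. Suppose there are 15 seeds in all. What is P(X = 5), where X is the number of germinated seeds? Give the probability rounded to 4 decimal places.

0.0002

X ~ Binomial(n=15, p=0.79).
P(X=5) = C(15,5) · p^5 · (1−p)^10
= 3003 · 0.30771 · 1.668e-07 = 0.000154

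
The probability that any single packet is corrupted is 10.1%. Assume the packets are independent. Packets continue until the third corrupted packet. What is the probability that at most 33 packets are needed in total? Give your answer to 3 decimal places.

Finishing within 33 packets ⇔ at least 3 successes in the first 33. With X ~ Binomial(33, 0.101), P(Y ≤ 33) = 1 − P(X ≤ 2).
  k=0: C(33,0)·0.101^0·0.899^33 = 0.02979
  k=1: C(33,1)·0.101^1·0.899^32 = 0.11044
  k=2: C(33,2)·0.101^2·0.899^31 = 0.19853
1 − 0.33877 = 0.66123

0.661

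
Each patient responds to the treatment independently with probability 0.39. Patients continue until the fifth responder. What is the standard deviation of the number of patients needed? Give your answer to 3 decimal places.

4.478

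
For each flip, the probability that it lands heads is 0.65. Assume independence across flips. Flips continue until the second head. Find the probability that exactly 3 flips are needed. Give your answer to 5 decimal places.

Y = trial on which the second success occurs; negative binomial, r=2, p=0.65.
P(Y=3) = C(2,1) · p^2 · (1−p)^1
= 2 · 0.4225 · 0.35 = 0.2957500

0.29575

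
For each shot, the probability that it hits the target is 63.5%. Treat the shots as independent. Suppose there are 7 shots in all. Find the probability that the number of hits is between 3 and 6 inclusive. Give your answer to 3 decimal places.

0.892

X ~ Binomial(7, 0.635); P(3 ≤ X ≤ 6) = Σ C(7,k) p^k (1−p)^(7−k) over k:
  k=3: C(7,3)·0.635^3·0.365^4 = 0.15906
  k=4: C(7,4)·0.635^4·0.365^3 = 0.27672
  k=5: C(7,5)·0.635^5·0.365^2 = 0.28885
  k=6: C(7,6)·0.635^6·0.365^1 = 0.16751
Total = 0.89214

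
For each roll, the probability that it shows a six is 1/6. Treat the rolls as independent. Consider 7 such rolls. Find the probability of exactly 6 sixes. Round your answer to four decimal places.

0.0001

X ~ Binomial(n=7, p=0.166667).
P(X=6) = C(7,6) · p^6 · (1−p)^1
= 7 · 2.1433e-05 · 0.83333 = 0.000125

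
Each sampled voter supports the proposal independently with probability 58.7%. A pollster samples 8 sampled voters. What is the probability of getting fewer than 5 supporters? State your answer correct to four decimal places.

X ~ Binomial(8, 0.587); P(X ≤ 4) = Σ C(8,k) p^k (1−p)^(8−k) over k:
  k=0: C(8,0)·0.587^0·0.413^8 = 0.000846
  k=1: C(8,1)·0.587^1·0.413^7 = 0.009625
  k=2: C(8,2)·0.587^2·0.413^6 = 0.047878
  k=3: C(8,3)·0.587^3·0.413^5 = 0.136098
  k=4: C(8,4)·0.587^4·0.413^4 = 0.241797
Total = 0.436244

0.4362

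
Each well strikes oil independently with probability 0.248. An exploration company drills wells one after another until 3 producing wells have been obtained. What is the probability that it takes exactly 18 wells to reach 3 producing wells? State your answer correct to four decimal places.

Y = trial on which the third success occurs; negative binomial, r=3, p=0.248.
P(Y=18) = C(17,2) · p^3 · (1−p)^15
= 136 · 0.015253 · 0.013908 = 0.028851

0.0289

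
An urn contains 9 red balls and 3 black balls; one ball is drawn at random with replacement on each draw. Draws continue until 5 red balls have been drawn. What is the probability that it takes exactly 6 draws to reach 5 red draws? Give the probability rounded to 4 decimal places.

Y = trial on which the fifth success occurs; negative binomial, r=5, p=0.75.
P(Y=6) = C(5,4) · p^5 · (1−p)^1
= 5 · 0.2373 · 0.25 = 0.296631

0.2966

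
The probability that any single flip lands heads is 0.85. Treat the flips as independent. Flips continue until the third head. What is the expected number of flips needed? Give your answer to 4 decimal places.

Y = total flips until the third success; negative binomial with r=3, p=0.85.
E[Y] = r / p = 3 / 0.85 = 3.529412

3.5294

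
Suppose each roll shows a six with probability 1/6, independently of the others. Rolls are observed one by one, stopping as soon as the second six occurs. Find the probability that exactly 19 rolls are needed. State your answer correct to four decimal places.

Y = trial on which the second success occurs; negative binomial, r=2, p=0.166667.
P(Y=19) = C(18,1) · p^2 · (1−p)^17
= 18 · 0.027778 · 0.045073 = 0.022537

0.0225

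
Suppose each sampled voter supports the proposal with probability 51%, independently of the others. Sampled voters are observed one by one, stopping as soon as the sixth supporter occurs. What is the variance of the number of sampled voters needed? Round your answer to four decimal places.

11.3033

Y = total sampled voters until the sixth success; negative binomial with r=6, p=0.51.
Var(Y) = r(1−p)/p² = 6·0.49 / 0.51² = 11.303345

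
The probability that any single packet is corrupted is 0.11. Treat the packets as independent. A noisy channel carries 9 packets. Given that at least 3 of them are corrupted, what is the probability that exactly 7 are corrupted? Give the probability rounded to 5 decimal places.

0.00008

X ~ Binomial(9, 0.11). Want P(X=7 | X≥3) = P(X=7) / P(X≥3).
P(X=7) = C(9,7)·0.11^7·0.89^2 = 0.0000056
P(X≥3) = 1 − 0.3503564 − 0.3897223 − 0.1926717 = 0.0672496
Ratio = 0.0000056 / 0.0672496 = 0.0000826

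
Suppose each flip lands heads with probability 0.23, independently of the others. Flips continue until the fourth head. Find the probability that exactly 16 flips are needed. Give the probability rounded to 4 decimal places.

Y = trial on which the fourth success occurs; negative binomial, r=4, p=0.23.
P(Y=16) = C(15,3) · p^4 · (1−p)^12
= 455 · 0.0027984 · 0.04344 = 0.055311

0.0553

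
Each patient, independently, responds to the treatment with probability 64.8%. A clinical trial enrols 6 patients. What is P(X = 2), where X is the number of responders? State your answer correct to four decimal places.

0.0967

X ~ Binomial(n=6, p=0.648).
P(X=2) = C(6,2) · p^2 · (1−p)^4
= 15 · 0.4199 · 0.015352 = 0.096697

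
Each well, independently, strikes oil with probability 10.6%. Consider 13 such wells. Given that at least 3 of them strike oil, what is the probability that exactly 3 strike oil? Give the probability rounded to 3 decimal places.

X ~ Binomial(13, 0.106). Want P(X=3 | X≥3) = P(X=3) / P(X≥3).
P(X=3) = C(13,3)·0.106^3·0.894^10 = 0.11109
P(X≥3) = 1 − 0.23302 − 0.35917 − 0.25552 = 0.15230
Ratio = 0.11109 / 0.15230 = 0.72940

0.729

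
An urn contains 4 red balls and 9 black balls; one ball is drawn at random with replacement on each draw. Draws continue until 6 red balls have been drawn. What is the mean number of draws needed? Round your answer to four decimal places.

19.5000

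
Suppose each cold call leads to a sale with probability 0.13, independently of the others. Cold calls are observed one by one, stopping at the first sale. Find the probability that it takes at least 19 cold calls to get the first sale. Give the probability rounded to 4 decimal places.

0.0815

Y = number of cold calls to the first success; geometric, p = 0.13.
P(Y > 18) = P(first 18 all fail) = (1−p)^18 = 0.081535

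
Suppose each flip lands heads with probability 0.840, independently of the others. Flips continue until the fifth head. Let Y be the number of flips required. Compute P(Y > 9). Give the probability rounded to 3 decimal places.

0.007

Needing more than 9 flips ⇔ fewer than 5 successes in the first 9. With X ~ Binomial(9, 0.84), P(Y > 9) = P(X ≤ 4).
  k=0: C(9,0)·0.84^0·0.16^9 = 0.00000
  k=1: C(9,1)·0.84^1·0.16^8 = 0.00000
  k=2: C(9,2)·0.84^2·0.16^7 = 0.00007
  k=3: C(9,3)·0.84^3·0.16^6 = 0.00084
  k=4: C(9,4)·0.84^4·0.16^5 = 0.00658
P(X ≤ 4) = 0.00748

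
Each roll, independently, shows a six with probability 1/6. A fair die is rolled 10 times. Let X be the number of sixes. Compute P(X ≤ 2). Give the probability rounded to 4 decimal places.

X ~ Binomial(10, 0.166667); P(X ≤ 2) = Σ C(10,k) p^k (1−p)^(10−k) over k:
  k=0: C(10,0)·0.166667^0·0.833333^10 = 0.161506
  k=1: C(10,1)·0.166667^1·0.833333^9 = 0.323011
  k=2: C(10,2)·0.166667^2·0.833333^8 = 0.290710
Total = 0.775227

0.7752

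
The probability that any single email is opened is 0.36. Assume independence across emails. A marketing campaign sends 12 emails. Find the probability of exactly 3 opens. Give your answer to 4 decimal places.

0.1849

X ~ Binomial(n=12, p=0.36).
P(X=3) = C(12,3) · p^3 · (1−p)^9
= 220 · 0.046656 · 0.018014 = 0.184906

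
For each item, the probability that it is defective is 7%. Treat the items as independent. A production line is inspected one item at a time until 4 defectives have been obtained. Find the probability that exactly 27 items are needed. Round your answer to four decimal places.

0.0118

Y = trial on which the fourth success occurs; negative binomial, r=4, p=0.07.
P(Y=27) = C(26,3) · p^4 · (1−p)^23
= 2600 · 2.401e-05 · 0.18841 = 0.011762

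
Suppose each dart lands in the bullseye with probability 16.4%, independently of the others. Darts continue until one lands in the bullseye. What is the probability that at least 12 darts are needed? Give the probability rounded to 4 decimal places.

0.1394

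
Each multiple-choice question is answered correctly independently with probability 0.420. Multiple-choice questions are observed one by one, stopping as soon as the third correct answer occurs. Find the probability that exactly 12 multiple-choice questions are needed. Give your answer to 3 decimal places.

Y = trial on which the third success occurs; negative binomial, r=3, p=0.42.
P(Y=12) = C(11,2) · p^3 · (1−p)^9
= 55 · 0.074088 · 0.0074277 = 0.03027

0.030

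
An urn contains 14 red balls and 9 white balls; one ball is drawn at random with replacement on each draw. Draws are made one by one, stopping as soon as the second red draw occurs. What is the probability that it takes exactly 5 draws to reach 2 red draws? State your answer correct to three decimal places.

Y = trial on which the second success occurs; negative binomial, r=2, p=0.608696.
P(Y=5) = C(4,1) · p^2 · (1−p)^3
= 4 · 0.37051 · 0.059916 = 0.08880

0.089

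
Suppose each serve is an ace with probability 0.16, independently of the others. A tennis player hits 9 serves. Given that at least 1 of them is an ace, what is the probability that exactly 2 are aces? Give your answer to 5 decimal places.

X ~ Binomial(9, 0.16). Want P(X=2 | X≥1) = P(X=2) / P(X≥1).
P(X=2) = C(9,2)·0.16^2·0.84^7 = 0.2719553
P(X≥1) = 1 − 0.2082157 = 0.7917843
Ratio = 0.2719553 / 0.7917843 = 0.3434714

0.34347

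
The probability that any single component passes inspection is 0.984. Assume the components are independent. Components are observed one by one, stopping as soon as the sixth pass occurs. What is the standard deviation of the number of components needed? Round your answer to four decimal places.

Y = total components until the sixth success; negative binomial with r=6, p=0.984.
SD(Y) = √[r(1−p)/p²] = √(0.099147) = 0.314877

0.3149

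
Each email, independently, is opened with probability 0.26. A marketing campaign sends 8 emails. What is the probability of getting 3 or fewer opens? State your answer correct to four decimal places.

X ~ Binomial(8, 0.26); P(X ≤ 3) = Σ C(8,k) p^k (1−p)^(8−k) over k:
  k=0: C(8,0)·0.26^0·0.74^8 = 0.089919
  k=1: C(8,1)·0.26^1·0.74^7 = 0.252747
  k=2: C(8,2)·0.26^2·0.74^6 = 0.310810
  k=3: C(8,3)·0.26^3·0.74^5 = 0.218407
Total = 0.871883

0.8719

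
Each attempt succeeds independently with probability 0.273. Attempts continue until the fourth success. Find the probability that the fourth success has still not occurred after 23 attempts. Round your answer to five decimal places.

Needing more than 23 attempts ⇔ fewer than 4 successes in the first 23. With X ~ Binomial(23, 0.273), P(Y > 23) = P(X ≤ 3).
  k=0: C(23,0)·0.273^0·0.727^23 = 0.0006536
  k=1: C(23,1)·0.273^1·0.727^22 = 0.0056448
  k=2: C(23,2)·0.273^2·0.727^21 = 0.0233168
  k=3: C(23,3)·0.273^3·0.727^20 = 0.0612907
P(X ≤ 3) = 0.0909058

0.09091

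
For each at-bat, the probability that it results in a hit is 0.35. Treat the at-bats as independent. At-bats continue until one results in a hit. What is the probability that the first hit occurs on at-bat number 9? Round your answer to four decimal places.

0.0112

Geometric (trials to first success), p = 0.35.
P(Y = 9) = (1−p)^8 · p = 0.031864 · 0.35 = 0.011153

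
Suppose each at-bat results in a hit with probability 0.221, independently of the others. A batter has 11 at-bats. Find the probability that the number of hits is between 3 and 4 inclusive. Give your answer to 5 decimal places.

0.37856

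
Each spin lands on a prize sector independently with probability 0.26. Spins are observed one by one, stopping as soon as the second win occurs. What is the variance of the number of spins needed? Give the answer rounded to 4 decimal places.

21.8935

Y = total spins until the second success; negative binomial with r=2, p=0.26.
Var(Y) = r(1−p)/p² = 2·0.74 / 0.26² = 21.893491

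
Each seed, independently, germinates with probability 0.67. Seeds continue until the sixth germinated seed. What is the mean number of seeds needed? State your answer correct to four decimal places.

8.9552

Y = total seeds until the sixth success; negative binomial with r=6, p=0.67.
E[Y] = r / p = 6 / 0.67 = 8.955224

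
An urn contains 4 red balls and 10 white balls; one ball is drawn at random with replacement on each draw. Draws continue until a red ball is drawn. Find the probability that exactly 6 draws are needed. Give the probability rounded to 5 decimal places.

0.05312

Geometric (trials to first success), p = 0.285714.
P(Y = 6) = (1−p)^5 · p = 0.18593 · 0.285714 = 0.0531241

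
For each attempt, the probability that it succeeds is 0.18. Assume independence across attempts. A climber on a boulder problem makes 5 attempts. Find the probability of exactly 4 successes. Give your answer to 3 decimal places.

0.004

X ~ Binomial(n=5, p=0.18).
P(X=4) = C(5,4) · p^4 · (1−p)^1
= 5 · 0.0010498 · 0.82 = 0.00430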